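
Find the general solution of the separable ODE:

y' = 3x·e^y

Separating variables and integrating:
-e^(-y) = 3x²/2 + C

General solution: y = -ln(C - 3x²/2)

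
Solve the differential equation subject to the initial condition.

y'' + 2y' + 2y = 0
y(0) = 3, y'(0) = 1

General solution: y = e^(-x)(C₁cos(x) + C₂sin(x))
Complex roots r = -1 ± i
Applying ICs: C₁ = 3, C₂ = 4
Particular solution: y = e^(-x)(3cos(x) + 4sin(x))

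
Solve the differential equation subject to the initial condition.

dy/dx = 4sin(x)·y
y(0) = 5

General solution: y = Ce^(-4cos(x))
Applying IC y(0) = 5:
Particular solution: y = 5e^(4(1-cos(x)))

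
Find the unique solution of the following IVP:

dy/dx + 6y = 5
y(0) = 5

General solution: y = 5/6 + Ce^(-6x)
Applying y(0) = 5: C = 5 - 5/6 = 25/6
Particular solution: y = 5/6 + (25/6)e^(-6x)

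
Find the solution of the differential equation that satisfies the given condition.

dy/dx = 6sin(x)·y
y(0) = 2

General solution: y = Ce^(-6cos(x))
Applying IC y(0) = 2:
Particular solution: y = 2e^(6(1-cos(x)))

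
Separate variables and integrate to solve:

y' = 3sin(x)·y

Separating variables and integrating:
ln|y| = -3cos(x) + C

General solution: y = Ce^(-3cos(x))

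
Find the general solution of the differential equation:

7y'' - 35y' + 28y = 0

Characteristic equation: 7r² - 35r + 28 = 0
Divide by 7: r² - 5r + 4 = 0
Roots: r = 1, 4 (distinct real)
General solution: y = C₁e^x + C₂e^(4x)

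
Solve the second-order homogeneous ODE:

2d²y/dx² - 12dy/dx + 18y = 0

Characteristic equation: 2r² - 12r + 18 = 0
Divide by 2: r² - 6r + 9 = 0
Factored: (r - 3)² = 0
Repeated root: r = 3
General solution: y = (C₁ + C₂x)e^(3x)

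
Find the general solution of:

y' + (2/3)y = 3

Using integrating factor method:

General solution: y = 9/2 + Ce^(-2x/3)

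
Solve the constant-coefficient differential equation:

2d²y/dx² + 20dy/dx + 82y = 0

Characteristic equation: 2r² + 20r + 82 = 0
Divide by 2: r² + 10r + 41 = 0
Roots: r = -5 ± 4i (complex conjugates)
General solution: y = e^(-5x)(C₁cos(4x) + C₂sin(4x))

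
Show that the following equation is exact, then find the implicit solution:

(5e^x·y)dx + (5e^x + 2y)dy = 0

Verify exactness: ∂M/∂y = ∂N/∂x ✓
Find F(x,y) such that ∂F/∂x = M, ∂F/∂y = N
Solution: 5e^x·y + y² = C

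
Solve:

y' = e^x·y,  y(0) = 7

General solution: y = Ce^(e^x)
Applying IC y(0) = 7:
Particular solution: y = 7e^(e^x - 1)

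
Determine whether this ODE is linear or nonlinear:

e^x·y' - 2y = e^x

Linear (y and its derivatives appear to the first power only, no products of y terms)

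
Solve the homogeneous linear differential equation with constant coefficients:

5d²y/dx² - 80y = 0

Characteristic equation: 5r² - 80 = 0
Divide by 5: r² - 16 = 0
Roots: r = 4, -4 (distinct real)
General solution: y = C₁e^(4x) + C₂e^(-4x)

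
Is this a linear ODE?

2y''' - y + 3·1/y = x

No. Nonlinear (1/y term)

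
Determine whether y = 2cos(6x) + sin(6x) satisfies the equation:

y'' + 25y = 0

Verification:
y'' = -72cos(6x) - 36sin(6x)
y'' + 25y ≠ 0 (frequency mismatch: got 36 instead of 25)

No, it is not a solution.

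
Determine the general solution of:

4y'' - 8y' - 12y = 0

Characteristic equation: 4r² - 8r - 12 = 0
Divide by 4: r² - 2r - 3 = 0
Roots: r = 3, -1 (distinct real)
General solution: y = C₁e^(3x) + C₂e^(-x)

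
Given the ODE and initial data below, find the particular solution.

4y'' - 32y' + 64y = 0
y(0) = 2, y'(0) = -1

General solution: y = (C₁ + C₂x)e^(4x)
Repeated root r = 4
Applying ICs: C₁ = 2, C₂ = -9
Particular solution: y = (2 - 9x)e^(4x)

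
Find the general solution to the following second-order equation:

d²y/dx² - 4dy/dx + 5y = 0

Characteristic equation: r² - 4r + 5 = 0
Roots: r = 2 ± i (complex conjugates)
General solution: y = e^(2x)(C₁cos(x) + C₂sin(x))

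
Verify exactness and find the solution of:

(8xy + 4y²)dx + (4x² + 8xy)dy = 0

Verify exactness: ∂M/∂y = ∂N/∂x ✓
Find F(x,y) such that ∂F/∂x = M, ∂F/∂y = N
Solution: 4x²y + 4xy² = C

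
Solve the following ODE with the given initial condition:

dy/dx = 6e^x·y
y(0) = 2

General solution: y = Ce^(6e^x)
Applying IC y(0) = 2:
Particular solution: y = 2e^(6(e^x - 1))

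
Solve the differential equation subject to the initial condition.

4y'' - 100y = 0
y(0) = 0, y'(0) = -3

General solution: y = C₁e^(5x) + C₂e^(-5x)
Applying ICs: C₁ = -3/10, C₂ = 3/10
Particular solution: y = -(3/10)e^(5x) + (3/10)e^(-5x)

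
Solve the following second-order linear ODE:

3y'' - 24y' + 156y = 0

Characteristic equation: 3r² - 24r + 156 = 0
Divide by 3: r² - 8r + 52 = 0
Roots: r = 4 ± 6i (complex conjugates)
General solution: y = e^(4x)(C₁cos(6x) + C₂sin(6x))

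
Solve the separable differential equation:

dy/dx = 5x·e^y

Separating variables and integrating:
-e^(-y) = 5x²/2 + C

General solution: y = -ln(C - 5x²/2)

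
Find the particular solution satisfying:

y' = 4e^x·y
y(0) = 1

General solution: y = Ce^(4e^x)
Applying IC y(0) = 1:
Particular solution: y = e^(4(e^x - 1))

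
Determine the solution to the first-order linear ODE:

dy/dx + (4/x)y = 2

Using integrating factor method:

General solution: y = (2/5)x + Cx^(-4)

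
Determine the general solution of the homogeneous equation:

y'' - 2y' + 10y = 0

Characteristic equation: r² - 2r + 10 = 0
Roots: r = 1 ± 3i (complex conjugates)
General solution: y = e^x(C₁cos(3x) + C₂sin(3x))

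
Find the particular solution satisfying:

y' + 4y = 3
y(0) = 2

General solution: y = 3/4 + Ce^(-4x)
Applying y(0) = 2: C = 2 - 3/4 = 5/4
Particular solution: y = 3/4 + (5/4)e^(-4x)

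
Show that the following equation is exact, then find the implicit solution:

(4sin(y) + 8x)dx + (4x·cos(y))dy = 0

Verify exactness: ∂M/∂y = ∂N/∂x ✓
Find F(x,y) such that ∂F/∂x = M, ∂F/∂y = N
Solution: 4x·sin(y) + 4x² = C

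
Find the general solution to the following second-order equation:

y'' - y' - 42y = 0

Characteristic equation: r² - r - 42 = 0
Roots: r = 7, -6 (distinct real)
General solution: y = C₁e^(7x) + C₂e^(-6x)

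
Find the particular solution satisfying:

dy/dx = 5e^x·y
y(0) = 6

General solution: y = Ce^(5e^x)
Applying IC y(0) = 6:
Particular solution: y = 6e^(5(e^x - 1))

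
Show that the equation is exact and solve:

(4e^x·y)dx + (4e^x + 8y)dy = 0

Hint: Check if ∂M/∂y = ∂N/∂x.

Verify exactness: ∂M/∂y = ∂N/∂x ✓
Find F(x,y) such that ∂F/∂x = M, ∂F/∂y = N
Solution: 4e^x·y + 4y² = C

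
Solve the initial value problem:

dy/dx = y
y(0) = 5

General solution: y = Ce^x
Applying IC y(0) = 5:
Particular solution: y = 5e^x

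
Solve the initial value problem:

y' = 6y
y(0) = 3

General solution: y = Ce^(6x)
Applying IC y(0) = 3:
Particular solution: y = 3e^(6x)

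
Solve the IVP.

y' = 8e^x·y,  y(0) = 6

General solution: y = Ce^(8e^x)
Applying IC y(0) = 6:
Particular solution: y = 6e^(8(e^x - 1))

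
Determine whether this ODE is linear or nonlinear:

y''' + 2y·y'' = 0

Nonlinear (y·y'' term)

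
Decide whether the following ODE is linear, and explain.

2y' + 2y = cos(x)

Linear (y and its derivatives appear to the first power only, no products of y terms)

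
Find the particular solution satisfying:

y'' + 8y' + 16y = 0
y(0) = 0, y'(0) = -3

General solution: y = (C₁ + C₂x)e^(-4x)
Repeated root r = -4
Applying ICs: C₁ = 0, C₂ = -3
Particular solution: y = -3xe^(-4x)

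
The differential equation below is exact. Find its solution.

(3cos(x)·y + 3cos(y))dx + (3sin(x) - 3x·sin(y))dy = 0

Verify exactness: ∂M/∂y = ∂N/∂x ✓
Find F(x,y) such that ∂F/∂x = M, ∂F/∂y = N
Solution: 3sin(x)·y + 3x·cos(y) = C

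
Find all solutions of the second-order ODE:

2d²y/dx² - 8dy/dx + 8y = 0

Characteristic equation: 2r² - 8r + 8 = 0
Divide by 2: r² - 4r + 4 = 0
Factored: (r - 2)² = 0
Repeated root: r = 2
General solution: y = (C₁ + C₂x)e^(2x)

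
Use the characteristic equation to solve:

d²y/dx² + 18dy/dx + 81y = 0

Characteristic equation: r² + 18r + 81 = 0
Factored: (r + 9)² = 0
Repeated root: r = -9
General solution: y = (C₁ + C₂x)e^(-9x)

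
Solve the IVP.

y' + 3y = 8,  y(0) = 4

General solution: y = 8/3 + Ce^(-3x)
Applying y(0) = 4: C = 4 - 8/3 = 4/3
Particular solution: y = 8/3 + (4/3)e^(-3x)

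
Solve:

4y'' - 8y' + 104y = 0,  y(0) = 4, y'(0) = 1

General solution: y = e^x(C₁cos(5x) + C₂sin(5x))
Complex roots r = 1 ± 5i
Applying ICs: C₁ = 4, C₂ = -3/5
Particular solution: y = e^x(4cos(5x) - (3/5)sin(5x))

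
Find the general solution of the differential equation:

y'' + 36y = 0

Characteristic equation: r² + 36 = 0
Roots: r = ±6i (complex conjugates)
General solution: y = C₁cos(6x) + C₂sin(6x)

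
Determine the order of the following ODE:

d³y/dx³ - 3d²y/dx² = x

The order is 3 (highest derivative is of order 3).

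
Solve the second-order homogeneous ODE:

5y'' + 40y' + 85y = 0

Characteristic equation: 5r² + 40r + 85 = 0
Divide by 5: r² + 8r + 17 = 0
Roots: r = -4 ± i (complex conjugates)
General solution: y = e^(-4x)(C₁cos(x) + C₂sin(x))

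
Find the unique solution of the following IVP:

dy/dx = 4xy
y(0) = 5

General solution: y = Ce^(2x²)
Applying IC y(0) = 5:
Particular solution: y = 5e^(2x²)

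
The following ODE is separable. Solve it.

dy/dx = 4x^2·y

Separating variables and integrating:
ln|y| = 4x^3/3 + C

General solution: y = Ce^(4x^3/3)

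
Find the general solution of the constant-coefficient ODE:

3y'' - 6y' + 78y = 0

Characteristic equation: 3r² - 6r + 78 = 0
Divide by 3: r² - 2r + 26 = 0
Roots: r = 1 ± 5i (complex conjugates)
General solution: y = e^x(C₁cos(5x) + C₂sin(5x))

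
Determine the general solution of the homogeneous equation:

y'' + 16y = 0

Characteristic equation: r² + 16 = 0
Roots: r = ±4i (complex conjugates)
General solution: y = C₁cos(4x) + C₂sin(4x)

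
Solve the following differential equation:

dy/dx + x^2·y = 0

Using integrating factor method:

General solution: y = Ce^(-x^3/3)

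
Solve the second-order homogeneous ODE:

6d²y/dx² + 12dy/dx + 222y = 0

Characteristic equation: 6r² + 12r + 222 = 0
Divide by 6: r² + 2r + 37 = 0
Roots: r = -1 ± 6i (complex conjugates)
General solution: y = e^(-x)(C₁cos(6x) + C₂sin(6x))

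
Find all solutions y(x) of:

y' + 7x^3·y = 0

Using integrating factor method:

General solution: y = Ce^(-7x^4/4)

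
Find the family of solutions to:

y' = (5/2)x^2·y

Separating variables and integrating:
ln|y| = 5x^3/6 + C

General solution: y = Ce^(5x^3/6)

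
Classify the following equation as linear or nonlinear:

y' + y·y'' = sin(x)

Nonlinear (y·y'' term)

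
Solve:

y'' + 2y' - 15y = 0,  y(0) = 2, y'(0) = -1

General solution: y = C₁e^(3x) + C₂e^(-5x)
Applying ICs: C₁ = 9/8, C₂ = 7/8
Particular solution: y = (9/8)e^(3x) + (7/8)e^(-5x)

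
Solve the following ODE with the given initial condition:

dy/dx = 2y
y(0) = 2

General solution: y = Ce^(2x)
Applying IC y(0) = 2:
Particular solution: y = 2e^(2x)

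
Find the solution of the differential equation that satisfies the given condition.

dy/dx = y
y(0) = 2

General solution: y = Ce^x
Applying IC y(0) = 2:
Particular solution: y = 2e^x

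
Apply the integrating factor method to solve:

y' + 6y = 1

Using integrating factor method:

General solution: y = 1/6 + Ce^(-6x)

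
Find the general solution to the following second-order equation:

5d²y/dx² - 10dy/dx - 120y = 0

Characteristic equation: 5r² - 10r - 120 = 0
Divide by 5: r² - 2r - 24 = 0
Roots: r = 6, -4 (distinct real)
General solution: y = C₁e^(6x) + C₂e^(-4x)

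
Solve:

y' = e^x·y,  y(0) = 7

General solution: y = Ce^(e^x)
Applying IC y(0) = 7:
Particular solution: y = 7e^(e^x - 1)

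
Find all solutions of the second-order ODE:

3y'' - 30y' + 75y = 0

Characteristic equation: 3r² - 30r + 75 = 0
Divide by 3: r² - 10r + 25 = 0
Factored: (r - 5)² = 0
Repeated root: r = 5
General solution: y = (C₁ + C₂x)e^(5x)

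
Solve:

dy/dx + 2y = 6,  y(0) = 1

General solution: y = 3 + Ce^(-2x)
Applying y(0) = 1: C = 1 - 3 = -2
Particular solution: y = 3 - 2e^(-2x)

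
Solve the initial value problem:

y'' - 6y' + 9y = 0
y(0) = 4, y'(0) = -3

General solution: y = (C₁ + C₂x)e^(3x)
Repeated root r = 3
Applying ICs: C₁ = 4, C₂ = -15
Particular solution: y = (4 - 15x)e^(3x)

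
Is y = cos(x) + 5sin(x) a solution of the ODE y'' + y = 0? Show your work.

Verification:
y'' = -cos(x) - 5sin(x)
y'' + y = 0 ✓

Yes, it is a solution.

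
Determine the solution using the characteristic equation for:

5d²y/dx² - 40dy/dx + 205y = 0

Characteristic equation: 5r² - 40r + 205 = 0
Divide by 5: r² - 8r + 41 = 0
Roots: r = 4 ± 5i (complex conjugates)
General solution: y = e^(4x)(C₁cos(5x) + C₂sin(5x))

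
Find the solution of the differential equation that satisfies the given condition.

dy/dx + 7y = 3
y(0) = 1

General solution: y = 3/7 + Ce^(-7x)
Applying y(0) = 1: C = 1 - 3/7 = 4/7
Particular solution: y = 3/7 + (4/7)e^(-7x)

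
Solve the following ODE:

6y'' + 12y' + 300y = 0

Characteristic equation: 6r² + 12r + 300 = 0
Divide by 6: r² + 2r + 50 = 0
Roots: r = -1 ± 7i (complex conjugates)
General solution: y = e^(-x)(C₁cos(7x) + C₂sin(7x))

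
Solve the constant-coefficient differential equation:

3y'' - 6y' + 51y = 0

Characteristic equation: 3r² - 6r + 51 = 0
Divide by 3: r² - 2r + 17 = 0
Roots: r = 1 ± 4i (complex conjugates)
General solution: y = e^x(C₁cos(4x) + C₂sin(4x))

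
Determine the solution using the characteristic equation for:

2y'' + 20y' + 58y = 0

Characteristic equation: 2r² + 20r + 58 = 0
Divide by 2: r² + 10r + 29 = 0
Roots: r = -5 ± 2i (complex conjugates)
General solution: y = e^(-5x)(C₁cos(2x) + C₂sin(2x))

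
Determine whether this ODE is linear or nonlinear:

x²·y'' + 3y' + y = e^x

Linear (y and its derivatives appear to the first power only, no products of y terms)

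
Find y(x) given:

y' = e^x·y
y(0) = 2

General solution: y = Ce^(e^x)
Applying IC y(0) = 2:
Particular solution: y = 2e^(e^x - 1)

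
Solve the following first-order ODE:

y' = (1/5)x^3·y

Separating variables and integrating:
ln|y| = x^4/20 + C

General solution: y = Ce^(x^4/20)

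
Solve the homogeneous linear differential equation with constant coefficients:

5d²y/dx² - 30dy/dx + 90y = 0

Characteristic equation: 5r² - 30r + 90 = 0
Divide by 5: r² - 6r + 18 = 0
Roots: r = 3 ± 3i (complex conjugates)
General solution: y = e^(3x)(C₁cos(3x) + C₂sin(3x))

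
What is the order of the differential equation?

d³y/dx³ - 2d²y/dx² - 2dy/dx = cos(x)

The order is 3 (highest derivative is of order 3).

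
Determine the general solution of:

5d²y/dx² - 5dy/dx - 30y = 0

Characteristic equation: 5r² - 5r - 30 = 0
Divide by 5: r² - r - 6 = 0
Roots: r = 3, -2 (distinct real)
General solution: y = C₁e^(3x) + C₂e^(-2x)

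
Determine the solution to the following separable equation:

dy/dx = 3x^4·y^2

Separating variables and integrating:
-1/y = 3x^5/5 + C

General solution: y^-1 = (-3/5)x^5 + C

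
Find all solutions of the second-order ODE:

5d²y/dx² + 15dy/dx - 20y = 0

Characteristic equation: 5r² + 15r - 20 = 0
Divide by 5: r² + 3r - 4 = 0
Roots: r = 1, -4 (distinct real)
General solution: y = C₁e^x + C₂e^(-4x)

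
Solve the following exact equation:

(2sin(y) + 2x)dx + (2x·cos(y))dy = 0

Verify exactness: ∂M/∂y = ∂N/∂x ✓
Find F(x,y) such that ∂F/∂x = M, ∂F/∂y = N
Solution: 2x·sin(y) + x² = C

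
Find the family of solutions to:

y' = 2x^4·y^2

Separating variables and integrating:
-1/y = 2x^5/5 + C

General solution: y^-1 = (-2/5)x^5 + C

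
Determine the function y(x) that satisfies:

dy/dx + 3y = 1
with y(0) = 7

General solution: y = 1/3 + Ce^(-3x)
Applying y(0) = 7: C = 7 - 1/3 = 20/3
Particular solution: y = 1/3 + (20/3)e^(-3x)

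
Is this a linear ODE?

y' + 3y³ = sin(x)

No. Nonlinear (y³ term)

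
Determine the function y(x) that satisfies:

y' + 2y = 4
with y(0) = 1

General solution: y = 2 + Ce^(-2x)
Applying y(0) = 1: C = 1 - 2 = -1
Particular solution: y = 2 - e^(-2x)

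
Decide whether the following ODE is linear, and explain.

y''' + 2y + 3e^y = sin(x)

Nonlinear (e^y is nonlinear in y)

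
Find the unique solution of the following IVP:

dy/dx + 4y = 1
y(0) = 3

General solution: y = 1/4 + Ce^(-4x)
Applying y(0) = 3: C = 3 - 1/4 = 11/4
Particular solution: y = 1/4 + (11/4)e^(-4x)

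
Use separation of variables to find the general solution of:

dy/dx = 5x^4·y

Separating variables and integrating:
ln|y| = x^5 + C

General solution: y = Ce^(x^5)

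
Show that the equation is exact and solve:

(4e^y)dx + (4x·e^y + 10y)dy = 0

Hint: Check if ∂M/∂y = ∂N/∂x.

Verify exactness: ∂M/∂y = ∂N/∂x ✓
Find F(x,y) such that ∂F/∂x = M, ∂F/∂y = N
Solution: 4x·e^y + 5y² = C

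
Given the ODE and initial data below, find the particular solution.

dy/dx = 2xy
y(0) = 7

General solution: y = Ce^(x²)
Applying IC y(0) = 7:
Particular solution: y = 7e^(x²)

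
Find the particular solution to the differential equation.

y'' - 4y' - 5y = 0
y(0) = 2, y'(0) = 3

General solution: y = C₁e^(5x) + C₂e^(-x)
Applying ICs: C₁ = 5/6, C₂ = 7/6
Particular solution: y = (5/6)e^(5x) + (7/6)e^(-x)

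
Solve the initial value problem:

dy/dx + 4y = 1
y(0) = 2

General solution: y = 1/4 + Ce^(-4x)
Applying y(0) = 2: C = 2 - 1/4 = 7/4
Particular solution: y = 1/4 + (7/4)e^(-4x)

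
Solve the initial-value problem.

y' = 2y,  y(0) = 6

General solution: y = Ce^(2x)
Applying IC y(0) = 6:
Particular solution: y = 6e^(2x)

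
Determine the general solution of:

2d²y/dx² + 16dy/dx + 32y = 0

Characteristic equation: 2r² + 16r + 32 = 0
Divide by 2: r² + 8r + 16 = 0
Factored: (r + 4)² = 0
Repeated root: r = -4
General solution: y = (C₁ + C₂x)e^(-4x)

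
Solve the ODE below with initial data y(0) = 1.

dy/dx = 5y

General solution: y = Ce^(5x)
Applying IC y(0) = 1:
Particular solution: y = e^(5x)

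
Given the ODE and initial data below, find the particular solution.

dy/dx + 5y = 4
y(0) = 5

General solution: y = 4/5 + Ce^(-5x)
Applying y(0) = 5: C = 5 - 4/5 = 21/5
Particular solution: y = 4/5 + (21/5)e^(-5x)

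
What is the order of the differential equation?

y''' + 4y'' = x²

The order is 3 (highest derivative is of order 3).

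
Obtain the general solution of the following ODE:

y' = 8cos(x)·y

Separating variables and integrating:
ln|y| = 8sin(x) + C

General solution: y = Ce^(8sin(x))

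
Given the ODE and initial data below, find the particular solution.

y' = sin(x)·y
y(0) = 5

General solution: y = Ce^(-cos(x))
Applying IC y(0) = 5:
Particular solution: y = 5e^(1-cos(x))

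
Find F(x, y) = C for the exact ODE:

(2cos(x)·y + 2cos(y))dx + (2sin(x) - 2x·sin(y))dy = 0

Verify exactness: ∂M/∂y = ∂N/∂x ✓
Find F(x,y) such that ∂F/∂x = M, ∂F/∂y = N
Solution: 2sin(x)·y + 2x·cos(y) = C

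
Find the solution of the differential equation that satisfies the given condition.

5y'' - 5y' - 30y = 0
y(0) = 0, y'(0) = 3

General solution: y = C₁e^(3x) + C₂e^(-2x)
Applying ICs: C₁ = 3/5, C₂ = -3/5
Particular solution: y = (3/5)e^(3x) - (3/5)e^(-2x)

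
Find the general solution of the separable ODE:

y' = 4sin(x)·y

Separating variables and integrating:
ln|y| = -4cos(x) + C

General solution: y = Ce^(-4cos(x))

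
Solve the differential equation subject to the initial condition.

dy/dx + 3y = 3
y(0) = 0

General solution: y = 1 + Ce^(-3x)
Applying y(0) = 0: C = 0 - 1 = -1
Particular solution: y = 1 - e^(-3x)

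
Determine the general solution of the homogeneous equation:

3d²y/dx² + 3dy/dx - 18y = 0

Characteristic equation: 3r² + 3r - 18 = 0
Divide by 3: r² + r - 6 = 0
Roots: r = 2, -3 (distinct real)
General solution: y = C₁e^(2x) + C₂e^(-3x)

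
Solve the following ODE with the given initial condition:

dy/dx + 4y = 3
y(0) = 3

General solution: y = 3/4 + Ce^(-4x)
Applying y(0) = 3: C = 3 - 3/4 = 9/4
Particular solution: y = 3/4 + (9/4)e^(-4x)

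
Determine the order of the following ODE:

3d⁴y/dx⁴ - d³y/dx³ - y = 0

The order is 4 (highest derivative is of order 4).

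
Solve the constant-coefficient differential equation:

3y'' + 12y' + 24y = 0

Characteristic equation: 3r² + 12r + 24 = 0
Divide by 3: r² + 4r + 8 = 0
Roots: r = -2 ± 2i (complex conjugates)
General solution: y = e^(-2x)(C₁cos(2x) + C₂sin(2x))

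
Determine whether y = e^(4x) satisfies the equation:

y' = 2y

Verification:
y = e^(4x)
y' = 4e^(4x)
But 2y = 2e^(4x)
y' ≠ 2y — the derivative does not match

No, it is not a solution.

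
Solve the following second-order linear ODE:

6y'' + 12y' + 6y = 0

Characteristic equation: 6r² + 12r + 6 = 0
Divide by 6: r² + 2r + 1 = 0
Factored: (r + 1)² = 0
Repeated root: r = -1
General solution: y = (C₁ + C₂x)e^(-x)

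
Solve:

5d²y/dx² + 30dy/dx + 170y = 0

Characteristic equation: 5r² + 30r + 170 = 0
Divide by 5: r² + 6r + 34 = 0
Roots: r = -3 ± 5i (complex conjugates)
General solution: y = e^(-3x)(C₁cos(5x) + C₂sin(5x))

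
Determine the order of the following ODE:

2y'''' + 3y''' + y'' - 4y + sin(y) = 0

The order is 4 (highest derivative is of order 4).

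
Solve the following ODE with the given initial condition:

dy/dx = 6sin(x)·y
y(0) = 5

General solution: y = Ce^(-6cos(x))
Applying IC y(0) = 5:
Particular solution: y = 5e^(6(1-cos(x)))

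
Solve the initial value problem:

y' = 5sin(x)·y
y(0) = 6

General solution: y = Ce^(-5cos(x))
Applying IC y(0) = 6:
Particular solution: y = 6e^(5(1-cos(x)))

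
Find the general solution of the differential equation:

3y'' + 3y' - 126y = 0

Characteristic equation: 3r² + 3r - 126 = 0
Divide by 3: r² + r - 42 = 0
Roots: r = 6, -7 (distinct real)
General solution: y = C₁e^(6x) + C₂e^(-7x)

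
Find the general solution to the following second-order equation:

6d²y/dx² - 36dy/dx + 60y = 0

Characteristic equation: 6r² - 36r + 60 = 0
Divide by 6: r² - 6r + 10 = 0
Roots: r = 3 ± i (complex conjugates)
General solution: y = e^(3x)(C₁cos(x) + C₂sin(x))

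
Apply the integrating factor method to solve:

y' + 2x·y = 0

Using integrating factor method:

General solution: y = Ce^(-x^2)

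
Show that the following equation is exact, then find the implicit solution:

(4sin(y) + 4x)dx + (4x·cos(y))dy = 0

Verify exactness: ∂M/∂y = ∂N/∂x ✓
Find F(x,y) such that ∂F/∂x = M, ∂F/∂y = N
Solution: 4x·sin(y) + 2x² = C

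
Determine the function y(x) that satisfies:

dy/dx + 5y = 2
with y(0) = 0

General solution: y = 2/5 + Ce^(-5x)
Applying y(0) = 0: C = 0 - 2/5 = -2/5
Particular solution: y = 2/5 - (2/5)e^(-5x)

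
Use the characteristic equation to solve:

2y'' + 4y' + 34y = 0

Characteristic equation: 2r² + 4r + 34 = 0
Divide by 2: r² + 2r + 17 = 0
Roots: r = -1 ± 4i (complex conjugates)
General solution: y = e^(-x)(C₁cos(4x) + C₂sin(4x))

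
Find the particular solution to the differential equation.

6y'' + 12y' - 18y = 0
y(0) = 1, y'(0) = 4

General solution: y = C₁e^x + C₂e^(-3x)
Applying ICs: C₁ = 7/4, C₂ = -3/4
Particular solution: y = (7/4)e^x - (3/4)e^(-3x)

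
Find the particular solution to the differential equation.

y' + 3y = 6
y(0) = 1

General solution: y = 2 + Ce^(-3x)
Applying y(0) = 1: C = 1 - 2 = -1
Particular solution: y = 2 - e^(-3x)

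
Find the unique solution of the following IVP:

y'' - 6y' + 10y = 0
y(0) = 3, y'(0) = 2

General solution: y = e^(3x)(C₁cos(x) + C₂sin(x))
Complex roots r = 3 ± i
Applying ICs: C₁ = 3, C₂ = -7
Particular solution: y = e^(3x)(3cos(x) - 7sin(x))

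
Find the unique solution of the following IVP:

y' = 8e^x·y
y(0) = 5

General solution: y = Ce^(8e^x)
Applying IC y(0) = 5:
Particular solution: y = 5e^(8(e^x - 1))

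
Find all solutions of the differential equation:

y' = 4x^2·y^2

Separating variables and integrating:
-1/y = 4x^3/3 + C

General solution: y^-1 = (-4/3)x^3 + C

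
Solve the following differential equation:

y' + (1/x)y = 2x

Using integrating factor method:

General solution: y = (2/3)x^2 + C/x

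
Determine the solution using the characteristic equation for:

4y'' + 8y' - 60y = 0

Characteristic equation: 4r² + 8r - 60 = 0
Divide by 4: r² + 2r - 15 = 0
Roots: r = 3, -5 (distinct real)
General solution: y = C₁e^(3x) + C₂e^(-5x)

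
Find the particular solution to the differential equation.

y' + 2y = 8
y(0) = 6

General solution: y = 4 + Ce^(-2x)
Applying y(0) = 6: C = 6 - 4 = 2
Particular solution: y = 4 + 2e^(-2x)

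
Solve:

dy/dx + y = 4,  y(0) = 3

General solution: y = 4 + Ce^(-x)
Applying y(0) = 3: C = 3 - 4 = -1
Particular solution: y = 4 - e^(-x)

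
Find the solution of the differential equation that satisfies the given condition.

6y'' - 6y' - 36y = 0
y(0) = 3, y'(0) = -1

General solution: y = C₁e^(3x) + C₂e^(-2x)
Applying ICs: C₁ = 1, C₂ = 2
Particular solution: y = e^(3x) + 2e^(-2x)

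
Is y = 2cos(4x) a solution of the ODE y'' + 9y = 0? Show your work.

Verification:
y'' = -32cos(4x)
y'' + 9y ≠ 0 (frequency mismatch: got 16 instead of 9)

No, it is not a solution.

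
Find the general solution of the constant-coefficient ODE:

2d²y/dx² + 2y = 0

Characteristic equation: 2r² + 2 = 0
Divide by 2: r² + 1 = 0
Roots: r = ±i (complex conjugates)
General solution: y = C₁cos(x) + C₂sin(x)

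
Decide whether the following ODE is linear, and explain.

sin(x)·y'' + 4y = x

Linear (y and its derivatives appear to the first power only, no products of y terms)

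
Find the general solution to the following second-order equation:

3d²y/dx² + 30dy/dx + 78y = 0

Characteristic equation: 3r² + 30r + 78 = 0
Divide by 3: r² + 10r + 26 = 0
Roots: r = -5 ± i (complex conjugates)
General solution: y = e^(-5x)(C₁cos(x) + C₂sin(x))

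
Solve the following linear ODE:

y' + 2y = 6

Using integrating factor method:

General solution: y = 3 + Ce^(-2x)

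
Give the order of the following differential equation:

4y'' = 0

The order is 2 (highest derivative is of order 2).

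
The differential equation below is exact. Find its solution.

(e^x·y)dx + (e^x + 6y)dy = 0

Verify exactness: ∂M/∂y = ∂N/∂x ✓
Find F(x,y) such that ∂F/∂x = M, ∂F/∂y = N
Solution: e^x·y + 3y² = C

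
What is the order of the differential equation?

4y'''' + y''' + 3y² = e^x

The order is 4 (highest derivative is of order 4).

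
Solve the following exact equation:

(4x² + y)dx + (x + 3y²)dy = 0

Verify exactness: ∂M/∂y = ∂N/∂x ✓
Find F(x,y) such that ∂F/∂x = M, ∂F/∂y = N
Solution: 4x³/3 + xy + y³ = C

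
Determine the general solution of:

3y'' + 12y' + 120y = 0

Characteristic equation: 3r² + 12r + 120 = 0
Divide by 3: r² + 4r + 40 = 0
Roots: r = -2 ± 6i (complex conjugates)
General solution: y = e^(-2x)(C₁cos(6x) + C₂sin(6x))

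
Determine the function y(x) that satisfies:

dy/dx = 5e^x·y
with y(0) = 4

General solution: y = Ce^(5e^x)
Applying IC y(0) = 4:
Particular solution: y = 4e^(5(e^x - 1))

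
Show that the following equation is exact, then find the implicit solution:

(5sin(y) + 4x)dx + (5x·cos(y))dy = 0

Verify exactness: ∂M/∂y = ∂N/∂x ✓
Find F(x,y) such that ∂F/∂x = M, ∂F/∂y = N
Solution: 5x·sin(y) + 2x² = C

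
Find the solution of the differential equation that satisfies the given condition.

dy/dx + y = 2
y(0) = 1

General solution: y = 2 + Ce^(-x)
Applying y(0) = 1: C = 1 - 2 = -1
Particular solution: y = 2 - e^(-x)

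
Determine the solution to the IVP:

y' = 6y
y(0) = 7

General solution: y = Ce^(6x)
Applying IC y(0) = 7:
Particular solution: y = 7e^(6x)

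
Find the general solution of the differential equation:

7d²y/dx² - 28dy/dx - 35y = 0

Characteristic equation: 7r² - 28r - 35 = 0
Divide by 7: r² - 4r - 5 = 0
Roots: r = 5, -1 (distinct real)
General solution: y = C₁e^(5x) + C₂e^(-x)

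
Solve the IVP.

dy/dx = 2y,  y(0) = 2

General solution: y = Ce^(2x)
Applying IC y(0) = 2:
Particular solution: y = 2e^(2x)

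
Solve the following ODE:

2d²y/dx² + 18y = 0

Characteristic equation: 2r² + 18 = 0
Divide by 2: r² + 9 = 0
Roots: r = ±3i (complex conjugates)
General solution: y = C₁cos(3x) + C₂sin(3x)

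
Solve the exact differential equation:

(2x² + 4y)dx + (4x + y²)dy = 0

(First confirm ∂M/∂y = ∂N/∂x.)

Verify exactness: ∂M/∂y = ∂N/∂x ✓
Find F(x,y) such that ∂F/∂x = M, ∂F/∂y = N
Solution: 2x³/3 + 4xy + y³/3 = C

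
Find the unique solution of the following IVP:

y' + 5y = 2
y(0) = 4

General solution: y = 2/5 + Ce^(-5x)
Applying y(0) = 4: C = 4 - 2/5 = 18/5
Particular solution: y = 2/5 + (18/5)e^(-5x)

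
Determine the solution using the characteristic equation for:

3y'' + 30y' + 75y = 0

Characteristic equation: 3r² + 30r + 75 = 0
Divide by 3: r² + 10r + 25 = 0
Factored: (r + 5)² = 0
Repeated root: r = -5
General solution: y = (C₁ + C₂x)e^(-5x)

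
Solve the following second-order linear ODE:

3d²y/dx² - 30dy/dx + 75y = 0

Characteristic equation: 3r² - 30r + 75 = 0
Divide by 3: r² - 10r + 25 = 0
Factored: (r - 5)² = 0
Repeated root: r = 5
General solution: y = (C₁ + C₂x)e^(5x)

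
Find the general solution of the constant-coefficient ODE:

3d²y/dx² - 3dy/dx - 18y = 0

Characteristic equation: 3r² - 3r - 18 = 0
Divide by 3: r² - r - 6 = 0
Roots: r = 3, -2 (distinct real)
General solution: y = C₁e^(3x) + C₂e^(-2x)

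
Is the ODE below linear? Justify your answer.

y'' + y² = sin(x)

No. Nonlinear (y² term)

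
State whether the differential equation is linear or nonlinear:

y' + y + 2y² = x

Nonlinear (y² term)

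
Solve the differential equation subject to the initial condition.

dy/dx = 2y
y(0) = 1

General solution: y = Ce^(2x)
Applying IC y(0) = 1:
Particular solution: y = e^(2x)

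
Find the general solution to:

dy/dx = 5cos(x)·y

Separating variables and integrating:
ln|y| = 5sin(x) + C

General solution: y = Ce^(5sin(x))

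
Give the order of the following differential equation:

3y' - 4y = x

The order is 1 (highest derivative is of order 1).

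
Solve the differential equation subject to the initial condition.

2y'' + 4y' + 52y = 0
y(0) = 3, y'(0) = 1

General solution: y = e^(-x)(C₁cos(5x) + C₂sin(5x))
Complex roots r = -1 ± 5i
Applying ICs: C₁ = 3, C₂ = 4/5
Particular solution: y = e^(-x)(3cos(5x) + (4/5)sin(5x))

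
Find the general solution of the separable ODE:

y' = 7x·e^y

Separating variables and integrating:
-e^(-y) = 7x²/2 + C

General solution: y = -ln(C - 7x²/2)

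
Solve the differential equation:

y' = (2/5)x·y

Separating variables and integrating:
ln|y| = x^2/5 + C

General solution: y = Ce^(x^2/5)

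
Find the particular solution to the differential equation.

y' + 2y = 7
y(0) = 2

General solution: y = 7/2 + Ce^(-2x)
Applying y(0) = 2: C = 2 - 7/2 = -3/2
Particular solution: y = 7/2 - (3/2)e^(-2x)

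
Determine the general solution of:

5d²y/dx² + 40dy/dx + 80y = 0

Characteristic equation: 5r² + 40r + 80 = 0
Divide by 5: r² + 8r + 16 = 0
Factored: (r + 4)² = 0
Repeated root: r = -4
General solution: y = (C₁ + C₂x)e^(-4x)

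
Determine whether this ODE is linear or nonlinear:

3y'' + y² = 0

Nonlinear (y² term)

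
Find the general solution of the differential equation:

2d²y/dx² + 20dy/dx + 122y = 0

Characteristic equation: 2r² + 20r + 122 = 0
Divide by 2: r² + 10r + 61 = 0
Roots: r = -5 ± 6i (complex conjugates)
General solution: y = e^(-5x)(C₁cos(6x) + C₂sin(6x))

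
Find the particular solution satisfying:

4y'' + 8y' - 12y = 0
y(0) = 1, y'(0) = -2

General solution: y = C₁e^x + C₂e^(-3x)
Applying ICs: C₁ = 1/4, C₂ = 3/4
Particular solution: y = (1/4)e^x + (3/4)e^(-3x)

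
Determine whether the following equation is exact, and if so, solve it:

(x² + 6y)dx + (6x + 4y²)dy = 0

Verify exactness: ∂M/∂y = ∂N/∂x ✓
Find F(x,y) such that ∂F/∂x = M, ∂F/∂y = N
Solution: x³/3 + 6xy + 4y³/3 = C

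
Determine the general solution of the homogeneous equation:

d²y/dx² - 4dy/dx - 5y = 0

Characteristic equation: r² - 4r - 5 = 0
Roots: r = 5, -1 (distinct real)
General solution: y = C₁e^(5x) + C₂e^(-x)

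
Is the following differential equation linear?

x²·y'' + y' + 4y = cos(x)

Yes. Linear (y and its derivatives appear to the first power only, no products of y terms)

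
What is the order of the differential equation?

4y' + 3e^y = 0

The order is 1 (highest derivative is of order 1).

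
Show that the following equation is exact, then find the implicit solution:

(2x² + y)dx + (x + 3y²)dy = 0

Verify exactness: ∂M/∂y = ∂N/∂x ✓
Find F(x,y) such that ∂F/∂x = M, ∂F/∂y = N
Solution: 2x³/3 + xy + y³ = C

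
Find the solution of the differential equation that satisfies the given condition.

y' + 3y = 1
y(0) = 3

General solution: y = 1/3 + Ce^(-3x)
Applying y(0) = 3: C = 3 - 1/3 = 8/3
Particular solution: y = 1/3 + (8/3)e^(-3x)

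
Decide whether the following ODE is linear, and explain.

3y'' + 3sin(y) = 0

Nonlinear (sin(y) is nonlinear in y)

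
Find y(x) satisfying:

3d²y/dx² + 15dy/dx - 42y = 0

Characteristic equation: 3r² + 15r - 42 = 0
Divide by 3: r² + 5r - 14 = 0
Roots: r = 2, -7 (distinct real)
General solution: y = C₁e^(2x) + C₂e^(-7x)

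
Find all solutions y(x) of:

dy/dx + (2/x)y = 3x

Using integrating factor method:

General solution: y = (3/4)x^2 + Cx^(-2)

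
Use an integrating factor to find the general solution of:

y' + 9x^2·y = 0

Using integrating factor method:

General solution: y = Ce^(-3x^3)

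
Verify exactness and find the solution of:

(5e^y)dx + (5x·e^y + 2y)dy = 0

Verify exactness: ∂M/∂y = ∂N/∂x ✓
Find F(x,y) such that ∂F/∂x = M, ∂F/∂y = N
Solution: 5x·e^y + y² = C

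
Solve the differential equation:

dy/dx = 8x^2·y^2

Separating variables and integrating:
-1/y = 8x^3/3 + C

General solution: y^-1 = (-8/3)x^3 + C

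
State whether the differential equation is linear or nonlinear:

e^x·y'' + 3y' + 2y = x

Linear (y and its derivatives appear to the first power only, no products of y terms)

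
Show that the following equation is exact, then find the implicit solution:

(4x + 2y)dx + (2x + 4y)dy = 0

Verify exactness: ∂M/∂y = ∂N/∂x ✓
Find F(x,y) such that ∂F/∂x = M, ∂F/∂y = N
Solution: 2x² + 2xy + 2y² = C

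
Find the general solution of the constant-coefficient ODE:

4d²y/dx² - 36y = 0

Characteristic equation: 4r² - 36 = 0
Divide by 4: r² - 9 = 0
Roots: r = 3, -3 (distinct real)
General solution: y = C₁e^(3x) + C₂e^(-3x)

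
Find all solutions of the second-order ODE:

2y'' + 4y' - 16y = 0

Characteristic equation: 2r² + 4r - 16 = 0
Divide by 2: r² + 2r - 8 = 0
Roots: r = 2, -4 (distinct real)
General solution: y = C₁e^(2x) + C₂e^(-4x)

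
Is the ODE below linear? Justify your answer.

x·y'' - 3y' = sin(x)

Yes. Linear (y and its derivatives appear to the first power only, no products of y terms)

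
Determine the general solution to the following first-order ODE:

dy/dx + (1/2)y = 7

Using integrating factor method:

General solution: y = 14 + Ce^(-x/2)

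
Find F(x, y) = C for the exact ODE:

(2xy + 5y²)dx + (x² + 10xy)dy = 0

Verify exactness: ∂M/∂y = ∂N/∂x ✓
Find F(x,y) such that ∂F/∂x = M, ∂F/∂y = N
Solution: x²y + 5xy² = C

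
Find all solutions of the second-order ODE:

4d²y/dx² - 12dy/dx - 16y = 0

Characteristic equation: 4r² - 12r - 16 = 0
Divide by 4: r² - 3r - 4 = 0
Roots: r = 4, -1 (distinct real)
General solution: y = C₁e^(4x) + C₂e^(-x)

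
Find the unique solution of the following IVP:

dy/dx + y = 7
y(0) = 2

General solution: y = 7 + Ce^(-x)
Applying y(0) = 2: C = 2 - 7 = -5
Particular solution: y = 7 - 5e^(-x)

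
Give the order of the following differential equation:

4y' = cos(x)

The order is 1 (highest derivative is of order 1).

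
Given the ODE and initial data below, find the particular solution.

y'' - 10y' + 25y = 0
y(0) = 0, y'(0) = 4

General solution: y = (C₁ + C₂x)e^(5x)
Repeated root r = 5
Applying ICs: C₁ = 0, C₂ = 4
Particular solution: y = 4xe^(5x)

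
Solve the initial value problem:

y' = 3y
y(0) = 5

General solution: y = Ce^(3x)
Applying IC y(0) = 5:
Particular solution: y = 5e^(3x)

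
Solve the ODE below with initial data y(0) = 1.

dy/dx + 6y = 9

General solution: y = 3/2 + Ce^(-6x)
Applying y(0) = 1: C = 1 - 3/2 = -1/2
Particular solution: y = 3/2 - (1/2)e^(-6x)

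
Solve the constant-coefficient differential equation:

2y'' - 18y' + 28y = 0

Characteristic equation: 2r² - 18r + 28 = 0
Divide by 2: r² - 9r + 14 = 0
Roots: r = 7, 2 (distinct real)
General solution: y = C₁e^(7x) + C₂e^(2x)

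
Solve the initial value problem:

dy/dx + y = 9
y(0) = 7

General solution: y = 9 + Ce^(-x)
Applying y(0) = 7: C = 7 - 9 = -2
Particular solution: y = 9 - 2e^(-x)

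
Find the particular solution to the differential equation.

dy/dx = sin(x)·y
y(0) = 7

General solution: y = Ce^(-cos(x))
Applying IC y(0) = 7:
Particular solution: y = 7e^(1-cos(x))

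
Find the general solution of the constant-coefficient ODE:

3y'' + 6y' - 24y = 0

Characteristic equation: 3r² + 6r - 24 = 0
Divide by 3: r² + 2r - 8 = 0
Roots: r = 2, -4 (distinct real)
General solution: y = C₁e^(2x) + C₂e^(-4x)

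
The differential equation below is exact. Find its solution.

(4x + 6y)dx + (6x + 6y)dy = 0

Verify exactness: ∂M/∂y = ∂N/∂x ✓
Find F(x,y) such that ∂F/∂x = M, ∂F/∂y = N
Solution: 2x² + 6xy + 3y² = C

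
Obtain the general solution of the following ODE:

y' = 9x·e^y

Separating variables and integrating:
-e^(-y) = 9x²/2 + C

General solution: y = -ln(C - 9x²/2)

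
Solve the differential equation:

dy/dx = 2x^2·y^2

Separating variables and integrating:
-1/y = 2x^3/3 + C

General solution: y^-1 = (-2/3)x^3 + C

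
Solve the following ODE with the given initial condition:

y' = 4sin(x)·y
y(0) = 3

General solution: y = Ce^(-4cos(x))
Applying IC y(0) = 3:
Particular solution: y = 3e^(4(1-cos(x)))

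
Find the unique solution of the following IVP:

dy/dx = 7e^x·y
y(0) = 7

General solution: y = Ce^(7e^x)
Applying IC y(0) = 7:
Particular solution: y = 7e^(7(e^x - 1))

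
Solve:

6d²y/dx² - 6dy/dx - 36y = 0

Characteristic equation: 6r² - 6r - 36 = 0
Divide by 6: r² - r - 6 = 0
Roots: r = 3, -2 (distinct real)
General solution: y = C₁e^(3x) + C₂e^(-2x)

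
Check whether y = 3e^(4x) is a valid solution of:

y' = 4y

Verification:
y = 3e^(4x)
y' = 12e^(4x)
4y = 12e^(4x)
y' = 4y ✓

Yes, it is a solution.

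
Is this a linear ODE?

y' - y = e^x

Yes. Linear (y and its derivatives appear to the first power only, no products of y terms)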